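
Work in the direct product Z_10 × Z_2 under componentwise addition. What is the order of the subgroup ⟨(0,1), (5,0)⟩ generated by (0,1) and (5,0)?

4

|⟨(0,1)⟩| = 2 and |⟨(5,0)⟩| = 2, so |H| is a multiple of lcm(2, 2) = 2 and divides |G| = 20.
Closing under the operation: H = {(0,0), (0,1), (5,0), (5,1)}, so |H| = 4.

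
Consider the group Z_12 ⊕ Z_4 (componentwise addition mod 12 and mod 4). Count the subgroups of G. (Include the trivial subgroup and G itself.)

30

|G| = 48, so by Lagrange every subgroup order divides 48. Divisors: 1, 2, 3, 4, 6, 8, 12, 16, 24, 48.
Subgroups by order — order 1: 1; order 2: 3; order 3: 1; order 4: 7; order 6: 3; order 8: 3; order 12: 7; order 16: 1; order 24: 3; order 48: 1.
Total: 1 + 3 + 1 + 7 + 3 + 3 + 7 + 1 + 3 + 1 = 30.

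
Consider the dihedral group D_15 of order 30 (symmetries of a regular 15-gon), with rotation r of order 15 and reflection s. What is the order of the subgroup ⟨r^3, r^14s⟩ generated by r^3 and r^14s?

10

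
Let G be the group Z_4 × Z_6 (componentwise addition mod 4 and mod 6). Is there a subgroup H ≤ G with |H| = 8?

8 | 24. A subgroup of order 8 is {(0,0), (0,3), (1,0), (1,3), (2,0), (2,3), (3,0), (3,3)}.

Yes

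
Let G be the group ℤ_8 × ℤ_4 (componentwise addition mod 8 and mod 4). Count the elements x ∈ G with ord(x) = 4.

12

An element (a,b) has order lcm(ord(a), ord(b)); count pairs with lcm equal to 4.
Enumerating gives 12 such elements.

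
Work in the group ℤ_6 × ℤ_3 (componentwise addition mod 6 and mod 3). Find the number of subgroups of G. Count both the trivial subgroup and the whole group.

|G| = 18, so by Lagrange every subgroup order divides 18. Divisors: 1, 2, 3, 6, 9, 18.
Subgroups by order — order 1: 1; order 2: 1; order 3: 4; order 6: 4; order 9: 1; order 18: 1.
Total: 1 + 1 + 4 + 4 + 1 + 1 = 12.

12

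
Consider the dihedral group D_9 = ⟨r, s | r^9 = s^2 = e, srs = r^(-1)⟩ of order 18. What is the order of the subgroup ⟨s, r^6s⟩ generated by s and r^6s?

6

|⟨s⟩| = 2 and |⟨r^6s⟩| = 2, so |H| is a multiple of lcm(2, 2) = 2 and divides |G| = 18.
Closing under the operation: H = {e, r^3, r^6, s, r^3s, r^6s}, so |H| = 6.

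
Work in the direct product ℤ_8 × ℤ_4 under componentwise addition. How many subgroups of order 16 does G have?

3

|G| = 32 and 16 | 32, so subgroups of order 16 are possible by Lagrange.
The subgroups of order 16 are: {(0,0), (0,1), (0,2), (0,3), (2,0), (2,1), (2,2), (2,3), (4,0), (4,1), (4,2), (4,3), (6,0), (6,1), (6,2), (6,3)}; {(0,0), (0,2), (1,0), (1,2), (2,0), (2,2), (3,0), (3,2), (4,0), (4,2), (5,0), (5,2), (6,0), (6,2), (7,0), (7,2)}; {(0,0), (0,2), (1,1), (1,3), (2,0), (2,2), (3,1), (3,3), (4,0), (4,2), (5,1), (5,3), (6,0), (6,2), (7,1), (7,3)}.
So G has 3 subgroups of order 16.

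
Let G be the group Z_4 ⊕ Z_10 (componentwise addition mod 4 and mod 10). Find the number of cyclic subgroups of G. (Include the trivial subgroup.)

12

A cyclic subgroup of order d is generated by each of its φ(d) elements of order d, so the cyclic subgroups of order d number (#elements of order d)/φ(d).
Cyclic subgroups by order — order 1: 1; order 2: 3; order 4: 2; order 5: 1; order 10: 3; order 20: 2.
Total: 12.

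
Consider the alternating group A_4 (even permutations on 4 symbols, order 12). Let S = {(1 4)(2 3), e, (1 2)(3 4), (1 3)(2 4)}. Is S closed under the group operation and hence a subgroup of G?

|S| = 4 divides |G| = 12, consistent with Lagrange.
S contains the identity, every element's inverse is in S, and S is closed under ∘: it is a subgroup.

Yes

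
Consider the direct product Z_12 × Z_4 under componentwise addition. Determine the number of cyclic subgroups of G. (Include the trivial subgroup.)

Each element a generates a cyclic subgroup ⟨a⟩; distinct elements may generate the same one (a cyclic group of order d has φ(d) generators).
Cyclic subgroups by order — order 1: 1; order 2: 3; order 3: 1; order 4: 6; order 6: 3; order 12: 6.
Total: 20.

20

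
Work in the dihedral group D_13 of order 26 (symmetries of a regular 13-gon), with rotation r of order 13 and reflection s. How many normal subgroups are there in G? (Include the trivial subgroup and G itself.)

3

G has 16 subgroups. Checking conjugation-invariance by order — order 1: 1/1 normal; order 2: 0/13 normal; order 13: 1/1 normal; order 26: 1/1 normal.
Total normal subgroups: 3.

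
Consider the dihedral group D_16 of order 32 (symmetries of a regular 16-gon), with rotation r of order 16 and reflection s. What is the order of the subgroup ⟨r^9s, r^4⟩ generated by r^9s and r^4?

8

|⟨r^9s⟩| = 2 and |⟨r^4⟩| = 4, so |H| is a multiple of lcm(2, 4) = 4 and divides |G| = 32.
Closing under the operation: H = {e, r^4, r^8, r^12, rs, r^5s, r^9s, r^13s}, so |H| = 8.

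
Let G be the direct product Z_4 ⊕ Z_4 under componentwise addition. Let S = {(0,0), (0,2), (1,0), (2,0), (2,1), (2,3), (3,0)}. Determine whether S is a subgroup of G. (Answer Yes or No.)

No

|S| = 7 does not divide |G| = 16, so by Lagrange S is not a subgroup.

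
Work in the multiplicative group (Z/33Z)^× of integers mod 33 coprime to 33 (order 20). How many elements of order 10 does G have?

12

Enumerating element orders in G gives 12 elements of order 10.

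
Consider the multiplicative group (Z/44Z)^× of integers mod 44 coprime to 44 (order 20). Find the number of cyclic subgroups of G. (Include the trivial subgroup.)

8

A cyclic subgroup of order d is generated by each of its φ(d) elements of order d, so the cyclic subgroups of order d number (#elements of order d)/φ(d).
Cyclic subgroups by order — order 1: 1; order 2: 3; order 5: 1; order 10: 3.
Total: 8.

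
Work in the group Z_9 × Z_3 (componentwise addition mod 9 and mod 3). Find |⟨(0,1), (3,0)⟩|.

9

|⟨(0,1)⟩| = 3 and |⟨(3,0)⟩| = 3, so |H| is a multiple of lcm(3, 3) = 3 and divides |G| = 27.
Closing under the operation: H = {(0,0), (0,1), (0,2), (3,0), (3,1), (3,2), (6,0), (6,1), (6,2)}, so |H| = 9.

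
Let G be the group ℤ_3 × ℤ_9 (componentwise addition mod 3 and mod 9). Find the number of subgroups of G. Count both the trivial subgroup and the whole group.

10

|G| = 27, so by Lagrange every subgroup order divides 27. Divisors: 1, 3, 9, 27.
Subgroups by order — order 1: 1; order 3: 4; order 9: 4; order 27: 1.
Total: 1 + 4 + 4 + 1 = 10.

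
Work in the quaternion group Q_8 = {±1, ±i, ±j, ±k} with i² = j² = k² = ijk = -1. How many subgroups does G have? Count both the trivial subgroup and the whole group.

6

|G| = 8, so by Lagrange every subgroup order divides 8. Divisors: 1, 2, 4, 8.
Subgroups by order — order 1: 1; order 2: 1; order 4: 3; order 8: 1.
Total: 1 + 1 + 3 + 1 = 6.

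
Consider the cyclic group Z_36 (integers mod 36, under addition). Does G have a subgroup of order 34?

No

34 does not divide |G| = 36, so by Lagrange no subgroup of order 34 exists.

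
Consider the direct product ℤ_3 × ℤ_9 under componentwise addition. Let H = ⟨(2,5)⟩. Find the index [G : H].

3

|⟨(2,5)⟩| = 9 and |G| = 27.
By Lagrange, [G : H] = |G|/|H| = 27/9 = 3.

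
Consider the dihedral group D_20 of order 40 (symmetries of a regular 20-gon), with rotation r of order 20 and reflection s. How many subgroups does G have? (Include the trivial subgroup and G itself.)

48

|G| = 40, so by Lagrange every subgroup order divides 40. Divisors: 1, 2, 4, 5, 8, 10, 20, 40.
Subgroups by order — order 1: 1; order 2: 21; order 4: 11; order 5: 1; order 8: 5; order 10: 5; order 20: 3; order 40: 1.
Total: 1 + 21 + 11 + 1 + 5 + 5 + 3 + 1 = 48.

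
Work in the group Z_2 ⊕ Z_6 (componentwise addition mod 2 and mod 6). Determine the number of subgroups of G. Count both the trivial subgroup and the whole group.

10

|G| = 12, so by Lagrange every subgroup order divides 12. Divisors: 1, 2, 3, 4, 6, 12.
Subgroups by order — order 1: 1; order 2: 3; order 3: 1; order 4: 1; order 6: 3; order 12: 1.
Total: 1 + 3 + 1 + 1 + 3 + 1 = 10.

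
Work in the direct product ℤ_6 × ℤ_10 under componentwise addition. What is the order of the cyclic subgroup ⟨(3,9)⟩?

The order of (3,9) in Z_6 × Z_10 is lcm(ord(3) in Z_6, ord(9) in Z_10).
ord(3) = 2 and ord(9) = 10, so |⟨(3,9)⟩| = lcm(2, 10) = 10.

10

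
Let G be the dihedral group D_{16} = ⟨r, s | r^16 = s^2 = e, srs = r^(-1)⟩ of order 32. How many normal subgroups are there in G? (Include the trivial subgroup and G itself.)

G has 36 subgroups. Checking conjugation-invariance by order — order 1: 1/1 normal; order 2: 1/17 normal; order 4: 1/9 normal; order 8: 1/5 normal; order 16: 3/3 normal; order 32: 1/1 normal.
Total normal subgroups: 8.

8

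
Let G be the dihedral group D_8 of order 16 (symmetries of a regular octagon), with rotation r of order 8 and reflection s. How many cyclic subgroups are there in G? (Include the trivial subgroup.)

A cyclic subgroup of order d is generated by each of its φ(d) elements of order d, so the cyclic subgroups of order d number (#elements of order d)/φ(d).
Cyclic subgroups by order — order 1: 1; order 2: 9; order 4: 1; order 8: 1.
Total: 12.

12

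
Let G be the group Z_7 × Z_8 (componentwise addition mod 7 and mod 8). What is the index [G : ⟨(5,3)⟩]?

|⟨(5,3)⟩| = 56 and |G| = 56.
By Lagrange, [G : H] = |G|/|H| = 56/56 = 1.

1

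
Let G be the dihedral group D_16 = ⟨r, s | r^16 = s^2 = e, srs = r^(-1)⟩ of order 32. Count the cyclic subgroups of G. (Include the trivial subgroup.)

21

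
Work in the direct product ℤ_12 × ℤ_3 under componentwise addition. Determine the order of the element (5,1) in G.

The order of (5,1) in Z_12 × Z_3 is lcm(ord(5) in Z_12, ord(1) in Z_3).
ord(5) = 12 and ord(1) = 3, so |⟨(5,1)⟩| = lcm(12, 3) = 12.

12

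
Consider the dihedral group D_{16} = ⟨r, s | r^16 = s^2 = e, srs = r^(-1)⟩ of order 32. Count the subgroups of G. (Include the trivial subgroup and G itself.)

36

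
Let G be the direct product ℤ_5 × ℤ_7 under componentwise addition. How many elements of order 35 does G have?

24

An element (a,b) has order lcm(ord(a), ord(b)); count pairs with lcm equal to 35.
Enumerating gives 24 such elements.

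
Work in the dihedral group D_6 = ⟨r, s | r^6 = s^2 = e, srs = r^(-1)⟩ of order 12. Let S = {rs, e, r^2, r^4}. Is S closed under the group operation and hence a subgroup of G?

No

Closure fails: r^4 · rs = r^5s ∉ S. So S is not a subgroup.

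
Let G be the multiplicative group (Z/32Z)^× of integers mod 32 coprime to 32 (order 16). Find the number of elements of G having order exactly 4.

4

The elements of order 4 are: 7, 9, 23, 25.
That's 4.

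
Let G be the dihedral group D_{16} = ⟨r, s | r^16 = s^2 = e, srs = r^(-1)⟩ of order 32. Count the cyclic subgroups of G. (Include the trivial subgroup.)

21

A cyclic subgroup of order d is generated by each of its φ(d) elements of order d, so the cyclic subgroups of order d number (#elements of order d)/φ(d).
Cyclic subgroups by order — order 1: 1; order 2: 17; order 4: 1; order 8: 1; order 16: 1.
Total: 21.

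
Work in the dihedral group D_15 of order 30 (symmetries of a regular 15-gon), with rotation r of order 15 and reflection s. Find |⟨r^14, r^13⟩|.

|⟨r^14⟩| = 15 and |⟨r^13⟩| = 15, so |H| is a multiple of lcm(15, 15) = 15 and divides |G| = 30.
Closing under the operation: H = {e, r, r^2, r^3, r^4, r^5, r^6, r^7, r^8, r^9, r^10, r^11, r^12, r^13, r^14}, so |H| = 15.

15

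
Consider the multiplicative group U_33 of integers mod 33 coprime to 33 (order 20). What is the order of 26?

10

Compute successive powers of 26 mod 33: 26, 16, 20, 25, 23, 4, 5, 31, …; 26^10 ≡ 1 (mod 33).
So |⟨26⟩| = 10.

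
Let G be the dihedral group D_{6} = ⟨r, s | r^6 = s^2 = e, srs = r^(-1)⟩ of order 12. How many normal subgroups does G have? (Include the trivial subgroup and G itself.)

7

G has 16 subgroups. Checking conjugation-invariance by order — order 1: 1/1 normal; order 2: 1/7 normal; order 3: 1/1 normal; order 4: 0/3 normal; order 6: 3/3 normal; order 12: 1/1 normal.
Total normal subgroups: 7.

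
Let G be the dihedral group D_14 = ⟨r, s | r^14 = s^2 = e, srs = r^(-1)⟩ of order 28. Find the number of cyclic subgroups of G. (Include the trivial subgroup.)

18

A cyclic subgroup of order d is generated by each of its φ(d) elements of order d, so the cyclic subgroups of order d number (#elements of order d)/φ(d).
Cyclic subgroups by order — order 1: 1; order 2: 15; order 7: 1; order 14: 1.
Total: 18.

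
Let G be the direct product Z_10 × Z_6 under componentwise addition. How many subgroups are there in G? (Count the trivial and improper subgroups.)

|G| = 60, so by Lagrange every subgroup order divides 60. Divisors: 1, 2, 3, 4, 5, 6, 10, 12, 15, 20, 30, 60.
Subgroups by order — order 1: 1; order 2: 3; order 3: 1; order 4: 1; order 5: 1; order 6: 3; order 10: 3; order 12: 1; order 15: 1; order 20: 1; order 30: 3; order 60: 1.
Total: 1 + 3 + 1 + 1 + 1 + 3 + 3 + 1 + 1 + 1 + 3 + 1 = 20.

20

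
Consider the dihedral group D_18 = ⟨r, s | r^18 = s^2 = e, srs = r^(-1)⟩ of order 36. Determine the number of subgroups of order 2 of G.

19

|G| = 36 and 2 | 36, so subgroups of order 2 are possible by Lagrange.
The subgroups of order 2 are: {e, r^10s}; {e, r^11s}; {e, r^12s}; {e, r^13s}; … (19 in all).
So G has 19 subgroups of order 2.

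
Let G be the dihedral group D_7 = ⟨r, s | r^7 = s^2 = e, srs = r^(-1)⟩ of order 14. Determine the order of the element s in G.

2

Computing powers of s: the smallest k with (s)^k = e is k = 2.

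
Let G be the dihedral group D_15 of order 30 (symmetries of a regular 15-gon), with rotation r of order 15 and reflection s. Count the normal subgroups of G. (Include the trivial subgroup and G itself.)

5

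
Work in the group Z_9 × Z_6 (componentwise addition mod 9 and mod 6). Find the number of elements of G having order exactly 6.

An element (a,b) has order lcm(ord(a), ord(b)); count pairs with lcm equal to 6.
Enumerating gives 8 such elements.

8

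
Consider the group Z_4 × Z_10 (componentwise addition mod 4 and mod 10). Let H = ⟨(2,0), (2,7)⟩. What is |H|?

|⟨(2,0)⟩| = 2 and |⟨(2,7)⟩| = 10, so |H| is a multiple of lcm(2, 10) = 10 and divides |G| = 40.
Closing under the operation: H = {(0,0), (0,1), (0,2), (0,3), (0,4), (0,5), (0,6), (0,7), (0,8), (0,9), (2,0), (2,1), (2,2), (2,3), (2,4), (2,5), (2,6), (2,7), (2,8), (2,9)}, so |H| = 20.

20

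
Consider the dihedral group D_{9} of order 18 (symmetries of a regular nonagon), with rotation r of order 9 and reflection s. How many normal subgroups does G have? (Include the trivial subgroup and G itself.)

4

G has 16 subgroups. Checking conjugation-invariance by order — order 1: 1/1 normal; order 2: 0/9 normal; order 3: 1/1 normal; order 6: 0/3 normal; order 9: 1/1 normal; order 18: 1/1 normal.
Total normal subgroups: 4.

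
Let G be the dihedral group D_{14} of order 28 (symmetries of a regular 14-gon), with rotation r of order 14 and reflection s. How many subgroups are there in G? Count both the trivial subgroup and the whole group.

|G| = 28, so by Lagrange every subgroup order divides 28. Divisors: 1, 2, 4, 7, 14, 28.
Subgroups by order — order 1: 1; order 2: 15; order 4: 7; order 7: 1; order 14: 3; order 28: 1.
Total: 1 + 15 + 7 + 1 + 3 + 1 = 28.

28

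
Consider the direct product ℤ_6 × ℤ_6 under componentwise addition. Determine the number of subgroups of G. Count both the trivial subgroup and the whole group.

|G| = 36, so by Lagrange every subgroup order divides 36. Divisors: 1, 2, 3, 4, 6, 9, 12, 18, 36.
Subgroups by order — order 1: 1; order 2: 3; order 3: 4; order 4: 1; order 6: 12; order 9: 1; order 12: 4; order 18: 3; order 36: 1.
Total: 1 + 3 + 4 + 1 + 12 + 1 + 4 + 3 + 1 = 30.

30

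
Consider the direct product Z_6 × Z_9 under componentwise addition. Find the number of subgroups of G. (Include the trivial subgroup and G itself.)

|G| = 54, so by Lagrange every subgroup order divides 54. Divisors: 1, 2, 3, 6, 9, 18, 27, 54.
Subgroups by order — order 1: 1; order 2: 1; order 3: 4; order 6: 4; order 9: 4; order 18: 4; order 27: 1; order 54: 1.
Total: 1 + 1 + 4 + 4 + 4 + 4 + 1 + 1 = 20.

20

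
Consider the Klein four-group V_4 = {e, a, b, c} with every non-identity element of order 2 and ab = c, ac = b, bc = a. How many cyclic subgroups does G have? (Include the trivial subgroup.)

4

Each element a generates a cyclic subgroup ⟨a⟩; distinct elements may generate the same one (a cyclic group of order d has φ(d) generators).
Cyclic subgroups by order — order 1: 1; order 2: 3.
Total: 4.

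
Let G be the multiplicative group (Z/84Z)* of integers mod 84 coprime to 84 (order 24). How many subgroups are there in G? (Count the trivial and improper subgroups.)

|G| = 24, so by Lagrange every subgroup order divides 24. Divisors: 1, 2, 3, 4, 6, 8, 12, 24.
Subgroups by order — order 1: 1; order 2: 7; order 3: 1; order 4: 7; order 6: 7; order 8: 1; order 12: 7; order 24: 1.
Total: 1 + 7 + 1 + 7 + 7 + 1 + 7 + 1 = 32.

32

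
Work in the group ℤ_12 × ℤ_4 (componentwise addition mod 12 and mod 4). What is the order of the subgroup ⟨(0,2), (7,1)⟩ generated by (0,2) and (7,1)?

|⟨(0,2)⟩| = 2 and |⟨(7,1)⟩| = 12, so |H| is a multiple of lcm(2, 12) = 12 and divides |G| = 48.
Closing under the operation: H = {(0,0), (0,2), (1,1), (1,3), (2,0), (2,2), (3,1), (3,3), (4,0), (4,2), (5,1), (5,3), (6,0), (6,2), (7,1), (7,3), (8,0), (8,2), (9,1), (9,3), (10,0), (10,2), (11,1), (11,3)}, so |H| = 24.

24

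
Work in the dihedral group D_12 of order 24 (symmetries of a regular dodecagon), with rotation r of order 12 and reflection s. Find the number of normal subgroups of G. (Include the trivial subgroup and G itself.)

9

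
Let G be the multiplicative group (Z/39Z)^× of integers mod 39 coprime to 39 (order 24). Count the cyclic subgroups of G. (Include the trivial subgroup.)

A cyclic subgroup of order d is generated by each of its φ(d) elements of order d, so the cyclic subgroups of order d number (#elements of order d)/φ(d).
Cyclic subgroups by order — order 1: 1; order 2: 3; order 3: 1; order 4: 2; order 6: 3; order 12: 2.
Total: 12.

12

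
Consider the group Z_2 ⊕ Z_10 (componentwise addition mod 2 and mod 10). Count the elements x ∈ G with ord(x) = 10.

An element (a,b) has order lcm(ord(a), ord(b)); count pairs with lcm equal to 10.
Enumerating gives 12 such elements.

12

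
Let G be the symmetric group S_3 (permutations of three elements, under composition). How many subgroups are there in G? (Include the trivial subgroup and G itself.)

|G| = 6, so by Lagrange every subgroup order divides 6. Divisors: 1, 2, 3, 6.
Subgroups by order — order 1: 1; order 2: 3; order 3: 1; order 6: 1.
Total: 1 + 3 + 1 + 1 = 6.

6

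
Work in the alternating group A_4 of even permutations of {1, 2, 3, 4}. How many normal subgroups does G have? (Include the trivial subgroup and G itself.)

3

G has 10 subgroups. Checking conjugation-invariance by order — order 1: 1/1 normal; order 2: 0/3 normal; order 3: 0/4 normal; order 4: 1/1 normal; order 12: 1/1 normal.
Total normal subgroups: 3.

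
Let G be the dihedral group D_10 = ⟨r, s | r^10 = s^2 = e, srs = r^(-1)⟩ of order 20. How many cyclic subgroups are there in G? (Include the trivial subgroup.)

14

Group the elements of G by the cyclic subgroup they generate; each cyclic subgroup of order d accounts for φ(d) elements.
Cyclic subgroups by order — order 1: 1; order 2: 11; order 5: 1; order 10: 1.
Total: 14.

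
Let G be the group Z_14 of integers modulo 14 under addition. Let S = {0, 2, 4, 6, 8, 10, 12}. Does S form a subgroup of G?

Yes

|S| = 7 divides |G| = 14, consistent with Lagrange.
S contains the identity, every element's inverse is in S, and S is closed under +: it is a subgroup.
In fact S = ⟨2⟩.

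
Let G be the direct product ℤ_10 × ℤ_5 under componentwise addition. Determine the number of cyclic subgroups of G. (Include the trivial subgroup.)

Group the elements of G by the cyclic subgroup they generate; each cyclic subgroup of order d accounts for φ(d) elements.
Cyclic subgroups by order — order 1: 1; order 2: 1; order 5: 6; order 10: 6.
Total: 14.

14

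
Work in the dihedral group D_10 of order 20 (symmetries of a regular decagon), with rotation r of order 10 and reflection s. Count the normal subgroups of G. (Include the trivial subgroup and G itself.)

7

G has 22 subgroups. Checking conjugation-invariance by order — order 1: 1/1 normal; order 2: 1/11 normal; order 4: 0/5 normal; order 5: 1/1 normal; order 10: 3/3 normal; order 20: 1/1 normal.
Total normal subgroups: 7.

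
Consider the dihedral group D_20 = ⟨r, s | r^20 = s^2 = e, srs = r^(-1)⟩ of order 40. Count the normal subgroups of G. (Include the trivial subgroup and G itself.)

9

G has 48 subgroups. Checking conjugation-invariance by order — order 1: 1/1 normal; order 2: 1/21 normal; order 4: 1/11 normal; order 5: 1/1 normal; order 8: 0/5 normal; order 10: 1/5 normal; order 20: 3/3 normal; order 40: 1/1 normal.
Total normal subgroups: 9.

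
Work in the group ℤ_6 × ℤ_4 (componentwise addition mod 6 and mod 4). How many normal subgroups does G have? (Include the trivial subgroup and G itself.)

16

G is abelian, so every subgroup is normal.
G has 16 subgroups in total, hence 16 normal subgroups.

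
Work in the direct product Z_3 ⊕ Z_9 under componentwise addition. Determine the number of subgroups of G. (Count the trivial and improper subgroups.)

|G| = 27, so by Lagrange every subgroup order divides 27. Divisors: 1, 3, 9, 27.
Subgroups by order — order 1: 1; order 3: 4; order 9: 4; order 27: 1.
Total: 1 + 4 + 4 + 1 = 10.

10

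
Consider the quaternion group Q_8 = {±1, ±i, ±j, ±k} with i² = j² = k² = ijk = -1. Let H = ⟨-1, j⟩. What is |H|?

|⟨-1⟩| = 2 and |⟨j⟩| = 4, so |H| is a multiple of lcm(2, 4) = 4 and divides |G| = 8.
Closing under the operation: H = {1, -1, j, -j}, so |H| = 4.

4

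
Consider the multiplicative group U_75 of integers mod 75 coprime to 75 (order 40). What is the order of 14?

Compute successive powers of 14 mod 75: 14, 46, 44, 16, 74, 61, 29, 31, …; 14^10 ≡ 1 (mod 75).
So |⟨14⟩| = 10.

10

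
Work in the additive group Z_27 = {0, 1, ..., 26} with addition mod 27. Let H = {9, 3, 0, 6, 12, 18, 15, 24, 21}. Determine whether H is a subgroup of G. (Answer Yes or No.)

|H| = 9 divides |G| = 27, consistent with Lagrange.
H contains the identity, every element's inverse is in H, and H is closed under +: it is a subgroup.
In fact H = ⟨3⟩.

Yes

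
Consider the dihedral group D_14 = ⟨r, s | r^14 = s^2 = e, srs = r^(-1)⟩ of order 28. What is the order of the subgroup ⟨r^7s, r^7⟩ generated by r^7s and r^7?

4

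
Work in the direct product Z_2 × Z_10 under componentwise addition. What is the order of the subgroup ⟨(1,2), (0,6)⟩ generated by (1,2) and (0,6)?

10

|⟨(1,2)⟩| = 10 and |⟨(0,6)⟩| = 5, so |H| is a multiple of lcm(10, 5) = 10 and divides |G| = 20.
Closing under the operation: H = {(0,0), (0,2), (0,4), (0,6), (0,8), (1,0), (1,2), (1,4), (1,6), (1,8)}, so |H| = 10.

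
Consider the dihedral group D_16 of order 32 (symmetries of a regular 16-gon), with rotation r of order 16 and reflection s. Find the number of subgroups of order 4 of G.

9

|G| = 32 and 4 | 32, so subgroups of order 4 are possible by Lagrange.
The subgroups of order 4 are: {e, r^8, r^2s, r^10s}; {e, r^8, r^3s, r^11s}; {e, r^4, r^8, r^12}; {e, r^8, r^4s, r^12s}; … (9 in all).
So G has 9 subgroups of order 4.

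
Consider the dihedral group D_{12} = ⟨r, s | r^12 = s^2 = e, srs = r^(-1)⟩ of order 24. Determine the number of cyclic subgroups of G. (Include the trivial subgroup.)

A cyclic subgroup of order d is generated by each of its φ(d) elements of order d, so the cyclic subgroups of order d number (#elements of order d)/φ(d).
Cyclic subgroups by order — order 1: 1; order 2: 13; order 3: 1; order 4: 1; order 6: 1; order 12: 1.
Total: 18.

18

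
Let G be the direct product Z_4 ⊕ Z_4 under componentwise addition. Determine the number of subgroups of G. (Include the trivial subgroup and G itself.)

15

|G| = 16, so by Lagrange every subgroup order divides 16. Divisors: 1, 2, 4, 8, 16.
Subgroups by order — order 1: 1; order 2: 3; order 4: 7; order 8: 3; order 16: 1.
Total: 1 + 3 + 7 + 3 + 1 = 15.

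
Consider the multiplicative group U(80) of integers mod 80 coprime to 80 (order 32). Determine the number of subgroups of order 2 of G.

7

|G| = 32 and 2 | 32, so subgroups of order 2 are possible by Lagrange.
The subgroups of order 2 are: {1, 31}; {1, 39}; {1, 41}; {1, 49}; … (7 in all).
So G has 7 subgroups of order 2.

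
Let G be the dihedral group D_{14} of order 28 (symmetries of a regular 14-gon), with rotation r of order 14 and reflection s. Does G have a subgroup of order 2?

2 | 28. A subgroup of order 2 is {e, r^10s}.

Yes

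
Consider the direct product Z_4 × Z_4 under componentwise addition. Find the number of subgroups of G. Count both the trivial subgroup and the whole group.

|G| = 16, so by Lagrange every subgroup order divides 16. Divisors: 1, 2, 4, 8, 16.
Subgroups by order — order 1: 1; order 2: 3; order 4: 7; order 8: 3; order 16: 1.
Total: 1 + 3 + 7 + 3 + 1 = 15.

15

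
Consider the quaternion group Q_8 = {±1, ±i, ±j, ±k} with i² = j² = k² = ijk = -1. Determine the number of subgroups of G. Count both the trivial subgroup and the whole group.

6

|G| = 8, so by Lagrange every subgroup order divides 8. Divisors: 1, 2, 4, 8.
Subgroups by order — order 1: 1; order 2: 1; order 4: 3; order 8: 1.
Total: 1 + 1 + 3 + 1 = 6.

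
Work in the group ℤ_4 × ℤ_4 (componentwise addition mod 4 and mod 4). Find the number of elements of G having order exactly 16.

An element (a,b) has order lcm(ord(a), ord(b)); count pairs with lcm equal to 16.
Enumerating gives 0 such elements.

0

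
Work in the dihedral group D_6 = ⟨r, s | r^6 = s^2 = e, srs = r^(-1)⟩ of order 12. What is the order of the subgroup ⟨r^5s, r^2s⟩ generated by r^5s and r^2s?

4

|⟨r^5s⟩| = 2 and |⟨r^2s⟩| = 2, so |H| is a multiple of lcm(2, 2) = 2 and divides |G| = 12.
Closing under the operation: H = {e, r^3, r^2s, r^5s}, so |H| = 4.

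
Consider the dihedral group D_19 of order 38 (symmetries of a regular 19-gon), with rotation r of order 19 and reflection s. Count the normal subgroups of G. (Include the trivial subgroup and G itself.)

3

G has 22 subgroups. Checking conjugation-invariance by order — order 1: 1/1 normal; order 2: 0/19 normal; order 19: 1/1 normal; order 38: 1/1 normal.
Total normal subgroups: 3.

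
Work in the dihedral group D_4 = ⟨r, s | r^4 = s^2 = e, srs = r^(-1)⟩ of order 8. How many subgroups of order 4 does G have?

|G| = 8 and 4 | 8, so subgroups of order 4 are possible by Lagrange.
The subgroups of order 4 are: {e, r, r^2, r^3}; {e, r^2, s, r^2s}; {e, r^2, rs, r^3s}.
So G has 3 subgroups of order 4.

3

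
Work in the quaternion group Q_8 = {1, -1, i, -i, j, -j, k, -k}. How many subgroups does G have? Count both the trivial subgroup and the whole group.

6

|G| = 8, so by Lagrange every subgroup order divides 8. Divisors: 1, 2, 4, 8.
Subgroups by order — order 1: 1; order 2: 1; order 4: 3; order 8: 1.
Total: 1 + 1 + 3 + 1 = 6.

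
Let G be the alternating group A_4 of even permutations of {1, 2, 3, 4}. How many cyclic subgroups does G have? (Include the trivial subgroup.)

A cyclic subgroup of order d is generated by each of its φ(d) elements of order d, so the cyclic subgroups of order d number (#elements of order d)/φ(d).
Cyclic subgroups by order — order 1: 1; order 2: 3; order 3: 4.
Total: 8.

8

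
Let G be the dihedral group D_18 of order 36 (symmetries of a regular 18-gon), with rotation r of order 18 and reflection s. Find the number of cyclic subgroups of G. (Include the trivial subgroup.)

A cyclic subgroup of order d is generated by each of its φ(d) elements of order d, so the cyclic subgroups of order d number (#elements of order d)/φ(d).
Cyclic subgroups by order — order 1: 1; order 2: 19; order 3: 1; order 6: 1; order 9: 1; order 18: 1.
Total: 24.

24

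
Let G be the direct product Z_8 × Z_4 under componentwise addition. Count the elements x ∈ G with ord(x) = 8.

An element (a,b) has order lcm(ord(a), ord(b)); count pairs with lcm equal to 8.
Enumerating gives 16 such elements.

16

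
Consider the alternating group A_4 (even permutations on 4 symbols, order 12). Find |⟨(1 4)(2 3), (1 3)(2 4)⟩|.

|⟨(1 4)(2 3)⟩| = 2 and |⟨(1 3)(2 4)⟩| = 2, so |H| is a multiple of lcm(2, 2) = 2 and divides |G| = 12.
Closing under the operation: H = {e, (1 2)(3 4), (1 3)(2 4), (1 4)(2 3)}, so |H| = 4.

4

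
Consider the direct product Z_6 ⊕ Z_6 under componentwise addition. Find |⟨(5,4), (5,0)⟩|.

|⟨(5,4)⟩| = 6 and |⟨(5,0)⟩| = 6, so |H| is a multiple of lcm(6, 6) = 6 and divides |G| = 36.
Closing under the operation: H = {(0,0), (0,2), (0,4), (1,0), (1,2), (1,4), (2,0), (2,2), (2,4), (3,0), (3,2), (3,4), (4,0), (4,2), (4,4), (5,0), (5,2), (5,4)}, so |H| = 18.

18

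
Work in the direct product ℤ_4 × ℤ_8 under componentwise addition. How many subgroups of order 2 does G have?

3

|G| = 32 and 2 | 32, so subgroups of order 2 are possible by Lagrange.
The subgroups of order 2 are: {(0,0), (0,4)}; {(0,0), (2,0)}; {(0,0), (2,4)}.
So G has 3 subgroups of order 2.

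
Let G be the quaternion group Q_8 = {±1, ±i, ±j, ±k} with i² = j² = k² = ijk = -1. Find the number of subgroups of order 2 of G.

1

|G| = 8 and 2 | 8, so subgroups of order 2 are possible by Lagrange.
The subgroups of order 2 are: {1, -1}.
So G has 1 subgroup of order 2.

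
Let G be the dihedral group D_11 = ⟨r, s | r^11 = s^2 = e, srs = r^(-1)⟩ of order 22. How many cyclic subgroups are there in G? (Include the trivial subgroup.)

13

A cyclic subgroup of order d is generated by each of its φ(d) elements of order d, so the cyclic subgroups of order d number (#elements of order d)/φ(d).
Cyclic subgroups by order — order 1: 1; order 2: 11; order 11: 1.
Total: 13.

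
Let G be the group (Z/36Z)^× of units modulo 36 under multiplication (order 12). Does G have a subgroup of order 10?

No

10 does not divide |G| = 12, so by Lagrange no subgroup of order 10 exists.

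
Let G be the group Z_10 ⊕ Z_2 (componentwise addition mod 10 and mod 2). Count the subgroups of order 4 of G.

|G| = 20 and 4 | 20, so subgroups of order 4 are possible by Lagrange.
The subgroups of order 4 are: {(0,0), (0,1), (5,0), (5,1)}.
So G has 1 subgroup of order 4.

1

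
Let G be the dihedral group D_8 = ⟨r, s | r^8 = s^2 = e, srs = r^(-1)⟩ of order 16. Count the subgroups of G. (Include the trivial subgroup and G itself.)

19

|G| = 16, so by Lagrange every subgroup order divides 16. Divisors: 1, 2, 4, 8, 16.
Subgroups by order — order 1: 1; order 2: 9; order 4: 5; order 8: 3; order 16: 1.
Total: 1 + 9 + 5 + 3 + 1 = 19.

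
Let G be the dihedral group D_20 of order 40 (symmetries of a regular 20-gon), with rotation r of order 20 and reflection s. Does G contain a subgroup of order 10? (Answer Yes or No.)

10 | 40. A subgroup of order 10 is {e, r^2, r^4, r^6, r^8, r^10, r^12, r^14, r^16, r^18}.

Yes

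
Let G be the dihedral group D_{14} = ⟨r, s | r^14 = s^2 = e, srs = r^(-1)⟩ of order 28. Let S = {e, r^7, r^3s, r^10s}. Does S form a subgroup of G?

Yes

|S| = 4 divides |G| = 28, consistent with Lagrange.
S contains the identity, every element's inverse is in S, and S is closed under ·: it is a subgroup.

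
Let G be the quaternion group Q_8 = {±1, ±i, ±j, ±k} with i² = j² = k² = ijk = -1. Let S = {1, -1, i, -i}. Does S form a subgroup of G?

Yes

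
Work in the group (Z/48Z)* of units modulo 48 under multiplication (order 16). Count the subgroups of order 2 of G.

|G| = 16 and 2 | 16, so subgroups of order 2 are possible by Lagrange.
The subgroups of order 2 are: {1, 17}; {1, 23}; {1, 25}; {1, 31}; … (7 in all).
So G has 7 subgroups of order 2.

7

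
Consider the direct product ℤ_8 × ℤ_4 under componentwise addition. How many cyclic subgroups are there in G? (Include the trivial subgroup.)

14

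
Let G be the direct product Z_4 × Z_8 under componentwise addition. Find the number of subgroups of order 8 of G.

7

|G| = 32 and 8 | 32, so subgroups of order 8 are possible by Lagrange.
The subgroups of order 8 are: {(0,0), (0,1), (0,2), (0,3), (0,4), (0,5), (0,6), (0,7)}; {(0,0), (0,2), (0,4), (0,6), (2,0), (2,2), (2,4), (2,6)}; {(0,0), (0,2), (0,4), (0,6), (2,1), (2,3), (2,5), (2,7)}; {(0,0), (0,4), (1,0), (1,4), (2,0), (2,4), (3,0), (3,4)}; … (7 in all).
So G has 7 subgroups of order 8.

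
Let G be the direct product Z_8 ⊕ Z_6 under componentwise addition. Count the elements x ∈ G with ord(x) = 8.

8

An element (a,b) has order lcm(ord(a), ord(b)); count pairs with lcm equal to 8.
Enumerating gives 8 such elements.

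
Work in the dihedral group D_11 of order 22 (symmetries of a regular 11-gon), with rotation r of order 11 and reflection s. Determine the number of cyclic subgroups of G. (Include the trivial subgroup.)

13

Each element a generates a cyclic subgroup ⟨a⟩; distinct elements may generate the same one (a cyclic group of order d has φ(d) generators).
Cyclic subgroups by order — order 1: 1; order 2: 11; order 11: 1.
Total: 13.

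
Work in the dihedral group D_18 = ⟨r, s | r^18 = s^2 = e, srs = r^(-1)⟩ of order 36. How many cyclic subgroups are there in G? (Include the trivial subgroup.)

A cyclic subgroup of order d is generated by each of its φ(d) elements of order d, so the cyclic subgroups of order d number (#elements of order d)/φ(d).
Cyclic subgroups by order — order 1: 1; order 2: 19; order 3: 1; order 6: 1; order 9: 1; order 18: 1.
Total: 24.

24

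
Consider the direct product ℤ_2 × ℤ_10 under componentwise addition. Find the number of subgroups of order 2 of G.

3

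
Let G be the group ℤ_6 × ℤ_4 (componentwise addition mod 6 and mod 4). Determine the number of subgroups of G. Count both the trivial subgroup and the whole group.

16

|G| = 24, so by Lagrange every subgroup order divides 24. Divisors: 1, 2, 3, 4, 6, 8, 12, 24.
Subgroups by order — order 1: 1; order 2: 3; order 3: 1; order 4: 3; order 6: 3; order 8: 1; order 12: 3; order 24: 1.
Total: 1 + 3 + 1 + 3 + 3 + 1 + 3 + 1 = 16.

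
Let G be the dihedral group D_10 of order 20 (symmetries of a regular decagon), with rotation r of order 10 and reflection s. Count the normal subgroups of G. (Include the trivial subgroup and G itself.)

G has 22 subgroups. Checking conjugation-invariance by order — order 1: 1/1 normal; order 2: 1/11 normal; order 4: 0/5 normal; order 5: 1/1 normal; order 10: 3/3 normal; order 20: 1/1 normal.
Total normal subgroups: 7.

7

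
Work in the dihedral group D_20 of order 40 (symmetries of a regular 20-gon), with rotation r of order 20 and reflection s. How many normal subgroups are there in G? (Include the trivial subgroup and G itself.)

G has 48 subgroups. Checking conjugation-invariance by order — order 1: 1/1 normal; order 2: 1/21 normal; order 4: 1/11 normal; order 5: 1/1 normal; order 8: 0/5 normal; order 10: 1/5 normal; order 20: 3/3 normal; order 40: 1/1 normal.
Total normal subgroups: 9.

9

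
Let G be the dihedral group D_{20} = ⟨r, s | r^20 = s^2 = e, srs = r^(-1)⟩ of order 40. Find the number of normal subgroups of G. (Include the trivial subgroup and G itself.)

G has 48 subgroups. Checking conjugation-invariance by order — order 1: 1/1 normal; order 2: 1/21 normal; order 4: 1/11 normal; order 5: 1/1 normal; order 8: 0/5 normal; order 10: 1/5 normal; order 20: 3/3 normal; order 40: 1/1 normal.
Total normal subgroups: 9.

9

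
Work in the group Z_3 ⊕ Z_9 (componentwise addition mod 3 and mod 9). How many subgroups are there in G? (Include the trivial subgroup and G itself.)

10

|G| = 27, so by Lagrange every subgroup order divides 27. Divisors: 1, 3, 9, 27.
Subgroups by order — order 1: 1; order 3: 4; order 9: 4; order 27: 1.
Total: 1 + 4 + 4 + 1 = 10.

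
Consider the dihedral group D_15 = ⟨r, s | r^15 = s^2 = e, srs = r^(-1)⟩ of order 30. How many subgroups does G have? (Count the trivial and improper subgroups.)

|G| = 30, so by Lagrange every subgroup order divides 30. Divisors: 1, 2, 3, 5, 6, 10, 15, 30.
Subgroups by order — order 1: 1; order 2: 15; order 3: 1; order 5: 1; order 6: 5; order 10: 3; order 15: 1; order 30: 1.
Total: 1 + 15 + 1 + 1 + 5 + 3 + 1 + 1 = 28.

28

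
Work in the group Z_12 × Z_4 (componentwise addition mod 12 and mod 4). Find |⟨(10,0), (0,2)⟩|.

|⟨(10,0)⟩| = 6 and |⟨(0,2)⟩| = 2, so |H| is a multiple of lcm(6, 2) = 6 and divides |G| = 48.
Closing under the operation: H = {(0,0), (0,2), (2,0), (2,2), (4,0), (4,2), (6,0), (6,2), (8,0), (8,2), (10,0), (10,2)}, so |H| = 12.

12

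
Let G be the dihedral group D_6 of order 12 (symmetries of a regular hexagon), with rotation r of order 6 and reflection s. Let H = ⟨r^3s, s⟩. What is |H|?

4

|⟨r^3s⟩| = 2 and |⟨s⟩| = 2, so |H| is a multiple of lcm(2, 2) = 2 and divides |G| = 12.
Closing under the operation: H = {e, r^3, s, r^3s}, so |H| = 4.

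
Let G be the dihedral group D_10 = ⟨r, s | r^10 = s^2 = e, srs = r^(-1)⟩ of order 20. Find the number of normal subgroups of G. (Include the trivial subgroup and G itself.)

G has 22 subgroups. Checking conjugation-invariance by order — order 1: 1/1 normal; order 2: 1/11 normal; order 4: 0/5 normal; order 5: 1/1 normal; order 10: 3/3 normal; order 20: 1/1 normal.
Total normal subgroups: 7.

7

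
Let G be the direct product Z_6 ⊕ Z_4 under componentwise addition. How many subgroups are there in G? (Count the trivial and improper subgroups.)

|G| = 24, so by Lagrange every subgroup order divides 24. Divisors: 1, 2, 3, 4, 6, 8, 12, 24.
Subgroups by order — order 1: 1; order 2: 3; order 3: 1; order 4: 3; order 6: 3; order 8: 1; order 12: 3; order 24: 1.
Total: 1 + 3 + 1 + 3 + 3 + 1 + 3 + 1 = 16.

16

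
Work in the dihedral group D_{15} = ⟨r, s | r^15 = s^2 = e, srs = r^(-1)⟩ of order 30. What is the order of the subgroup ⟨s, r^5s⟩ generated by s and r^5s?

|⟨s⟩| = 2 and |⟨r^5s⟩| = 2, so |H| is a multiple of lcm(2, 2) = 2 and divides |G| = 30.
Closing under the operation: H = {e, r^5, r^10, s, r^5s, r^10s}, so |H| = 6.

6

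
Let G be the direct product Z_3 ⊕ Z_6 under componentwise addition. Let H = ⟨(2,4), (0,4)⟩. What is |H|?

9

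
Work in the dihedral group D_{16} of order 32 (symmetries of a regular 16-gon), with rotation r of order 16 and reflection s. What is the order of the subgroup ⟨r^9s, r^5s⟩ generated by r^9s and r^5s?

8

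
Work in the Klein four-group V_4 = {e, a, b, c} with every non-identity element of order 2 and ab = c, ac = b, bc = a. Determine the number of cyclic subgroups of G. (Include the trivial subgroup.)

4

A cyclic subgroup of order d is generated by each of its φ(d) elements of order d, so the cyclic subgroups of order d number (#elements of order d)/φ(d).
Cyclic subgroups by order — order 1: 1; order 2: 3.
Total: 4.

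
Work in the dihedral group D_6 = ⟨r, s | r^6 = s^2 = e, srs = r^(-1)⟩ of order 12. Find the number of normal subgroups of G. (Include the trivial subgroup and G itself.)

7

G has 16 subgroups. Checking conjugation-invariance by order — order 1: 1/1 normal; order 2: 1/7 normal; order 3: 1/1 normal; order 4: 0/3 normal; order 6: 3/3 normal; order 12: 1/1 normal.
Total normal subgroups: 7.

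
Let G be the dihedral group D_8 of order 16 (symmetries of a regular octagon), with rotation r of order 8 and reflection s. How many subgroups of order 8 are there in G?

3

|G| = 16 and 8 | 16, so subgroups of order 8 are possible by Lagrange.
The subgroups of order 8 are: {e, r, r^2, r^3, r^4, r^5, r^6, r^7}; {e, r^2, r^4, r^6, s, r^2s, r^4s, r^6s}; {e, r^2, r^4, r^6, rs, r^3s, r^5s, r^7s}.
So G has 3 subgroups of order 8.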